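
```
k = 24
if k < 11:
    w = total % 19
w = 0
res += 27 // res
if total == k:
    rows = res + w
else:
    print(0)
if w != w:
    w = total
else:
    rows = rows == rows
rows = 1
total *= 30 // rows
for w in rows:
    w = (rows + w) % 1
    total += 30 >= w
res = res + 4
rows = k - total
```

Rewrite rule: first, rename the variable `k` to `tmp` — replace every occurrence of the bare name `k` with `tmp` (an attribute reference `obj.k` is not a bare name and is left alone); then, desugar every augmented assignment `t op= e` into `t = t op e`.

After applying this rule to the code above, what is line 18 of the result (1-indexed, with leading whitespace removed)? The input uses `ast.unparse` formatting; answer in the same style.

Transformed code:
tmp = 24
if tmp < 11:
    w = total % 19
w = 0
res = res + 27 // res
if total == tmp:
    rows = res + w
else:
    print(0)
if w != w:
    w = total
else:
    rows = rows == rows
rows = 1
total = total * (30 // rows)
for w in rows:
    w = (rows + w) % 1
    total = total + (30 >= w)
res = res + 4
rows = tmp - total

total = total + (30 >= w)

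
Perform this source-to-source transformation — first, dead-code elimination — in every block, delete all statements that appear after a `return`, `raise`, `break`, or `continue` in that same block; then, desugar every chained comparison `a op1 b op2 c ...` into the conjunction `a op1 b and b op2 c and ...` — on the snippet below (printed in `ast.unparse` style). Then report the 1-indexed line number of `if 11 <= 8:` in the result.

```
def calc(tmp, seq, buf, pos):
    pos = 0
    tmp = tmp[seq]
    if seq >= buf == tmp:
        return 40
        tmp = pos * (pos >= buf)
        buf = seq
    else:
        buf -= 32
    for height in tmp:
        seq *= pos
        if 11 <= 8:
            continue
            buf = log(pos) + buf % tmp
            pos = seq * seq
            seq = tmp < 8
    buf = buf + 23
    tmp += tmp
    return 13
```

Transformed code:
def calc(tmp, seq, buf, pos):
    pos = 0
    tmp = tmp[seq]
    if seq >= buf and buf == tmp:
        return 40
    else:
        buf -= 32
    for height in tmp:
        seq *= pos
        if 11 <= 8:
            continue
    buf = buf + 23
    tmp += tmp
    return 13

10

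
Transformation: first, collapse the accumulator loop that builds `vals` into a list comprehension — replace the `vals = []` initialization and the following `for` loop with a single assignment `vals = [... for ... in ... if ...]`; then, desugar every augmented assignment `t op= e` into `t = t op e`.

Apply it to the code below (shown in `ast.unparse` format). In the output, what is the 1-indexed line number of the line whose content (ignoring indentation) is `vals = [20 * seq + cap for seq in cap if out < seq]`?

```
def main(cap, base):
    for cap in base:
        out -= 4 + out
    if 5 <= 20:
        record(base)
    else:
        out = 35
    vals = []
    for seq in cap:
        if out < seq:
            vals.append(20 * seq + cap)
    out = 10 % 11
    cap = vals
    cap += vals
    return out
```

Transformed code:
def main(cap, base):
    for cap in base:
        out = out - (4 + out)
    if 5 <= 20:
        record(base)
    else:
        out = 35
    vals = [20 * seq + cap for seq in cap if out < seq]
    out = 10 % 11
    cap = vals
    cap = cap + vals
    return out

8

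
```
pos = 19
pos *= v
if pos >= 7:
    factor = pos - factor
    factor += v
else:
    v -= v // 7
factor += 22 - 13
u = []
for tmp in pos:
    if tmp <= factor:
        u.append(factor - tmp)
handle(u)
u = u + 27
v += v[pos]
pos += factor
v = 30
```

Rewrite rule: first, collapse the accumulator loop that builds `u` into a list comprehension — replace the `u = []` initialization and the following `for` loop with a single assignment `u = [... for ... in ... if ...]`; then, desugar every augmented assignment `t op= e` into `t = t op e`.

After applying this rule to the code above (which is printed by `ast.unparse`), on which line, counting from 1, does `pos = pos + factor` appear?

Transformed code:
pos = 19
pos = pos * v
if pos >= 7:
    factor = pos - factor
    factor = factor + v
else:
    v = v - v // 7
factor = factor + (22 - 13)
u = [factor - tmp for tmp in pos if tmp <= factor]
handle(u)
u = u + 27
v = v + v[pos]
pos = pos + factor
v = 30

13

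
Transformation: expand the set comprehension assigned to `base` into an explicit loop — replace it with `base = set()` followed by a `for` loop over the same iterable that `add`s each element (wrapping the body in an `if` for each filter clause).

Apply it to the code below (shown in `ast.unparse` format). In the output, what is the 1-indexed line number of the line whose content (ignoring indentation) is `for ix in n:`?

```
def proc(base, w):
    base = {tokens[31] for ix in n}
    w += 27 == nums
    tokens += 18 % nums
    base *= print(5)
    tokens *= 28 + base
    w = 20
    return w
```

3

Transformed code:
def proc(base, w):
    base = set()
    for ix in n:
        base.add(tokens[31])
    w += 27 == nums
    tokens += 18 % nums
    base *= print(5)
    tokens *= 28 + base
    w = 20
    return w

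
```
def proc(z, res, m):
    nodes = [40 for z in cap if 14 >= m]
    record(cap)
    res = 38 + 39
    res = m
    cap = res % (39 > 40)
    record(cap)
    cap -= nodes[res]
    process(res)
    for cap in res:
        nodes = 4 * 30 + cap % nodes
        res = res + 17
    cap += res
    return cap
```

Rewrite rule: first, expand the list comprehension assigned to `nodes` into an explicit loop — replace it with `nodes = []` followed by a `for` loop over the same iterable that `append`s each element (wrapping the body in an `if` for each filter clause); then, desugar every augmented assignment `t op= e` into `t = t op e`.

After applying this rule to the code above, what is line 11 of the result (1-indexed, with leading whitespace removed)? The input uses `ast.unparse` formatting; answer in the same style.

Transformed code:
def proc(z, res, m):
    nodes = []
    for z in cap:
        if 14 >= m:
            nodes.append(40)
    record(cap)
    res = 38 + 39
    res = m
    cap = res % (39 > 40)
    record(cap)
    cap = cap - nodes[res]
    process(res)
    for cap in res:
        nodes = 4 * 30 + cap % nodes
        res = res + 17
    cap = cap + res
    return cap

cap = cap - nodes[res]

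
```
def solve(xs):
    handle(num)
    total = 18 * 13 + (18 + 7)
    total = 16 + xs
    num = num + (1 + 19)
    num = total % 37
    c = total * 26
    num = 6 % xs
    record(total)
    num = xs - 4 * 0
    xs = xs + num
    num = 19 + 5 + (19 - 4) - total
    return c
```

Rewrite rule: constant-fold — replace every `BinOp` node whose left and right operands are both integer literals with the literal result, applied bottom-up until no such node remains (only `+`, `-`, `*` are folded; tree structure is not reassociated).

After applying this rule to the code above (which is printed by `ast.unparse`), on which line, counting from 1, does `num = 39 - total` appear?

Transformed code:
def solve(xs):
    handle(num)
    total = 259
    total = 16 + xs
    num = num + 20
    num = total % 37
    c = total * 26
    num = 6 % xs
    record(total)
    num = xs - 0
    xs = xs + num
    num = 39 - total
    return c

12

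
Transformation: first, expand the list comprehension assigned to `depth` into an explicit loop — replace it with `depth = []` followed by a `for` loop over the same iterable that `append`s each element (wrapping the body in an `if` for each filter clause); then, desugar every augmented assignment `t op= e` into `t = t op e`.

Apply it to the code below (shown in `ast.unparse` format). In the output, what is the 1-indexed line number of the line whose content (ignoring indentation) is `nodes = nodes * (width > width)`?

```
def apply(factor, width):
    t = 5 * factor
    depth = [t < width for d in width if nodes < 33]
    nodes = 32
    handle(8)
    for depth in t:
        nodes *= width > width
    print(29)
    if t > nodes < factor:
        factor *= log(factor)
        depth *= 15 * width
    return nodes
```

10

Transformed code:
def apply(factor, width):
    t = 5 * factor
    depth = []
    for d in width:
        if nodes < 33:
            depth.append(t < width)
    nodes = 32
    handle(8)
    for depth in t:
        nodes = nodes * (width > width)
    print(29)
    if t > nodes < factor:
        factor = factor * log(factor)
        depth = depth * (15 * width)
    return nodes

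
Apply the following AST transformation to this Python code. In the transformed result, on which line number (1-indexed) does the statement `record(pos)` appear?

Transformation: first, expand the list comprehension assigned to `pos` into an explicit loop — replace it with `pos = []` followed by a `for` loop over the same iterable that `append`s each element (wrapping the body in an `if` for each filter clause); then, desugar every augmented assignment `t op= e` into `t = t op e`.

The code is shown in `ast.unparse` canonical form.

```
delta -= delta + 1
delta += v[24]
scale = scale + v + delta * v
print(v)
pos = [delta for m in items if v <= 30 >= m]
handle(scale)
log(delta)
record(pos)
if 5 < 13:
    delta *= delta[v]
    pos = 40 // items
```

Transformed code:
delta = delta - (delta + 1)
delta = delta + v[24]
scale = scale + v + delta * v
print(v)
pos = []
for m in items:
    if v <= 30 >= m:
        pos.append(delta)
handle(scale)
log(delta)
record(pos)
if 5 < 13:
    delta = delta * delta[v]
    pos = 40 // items

11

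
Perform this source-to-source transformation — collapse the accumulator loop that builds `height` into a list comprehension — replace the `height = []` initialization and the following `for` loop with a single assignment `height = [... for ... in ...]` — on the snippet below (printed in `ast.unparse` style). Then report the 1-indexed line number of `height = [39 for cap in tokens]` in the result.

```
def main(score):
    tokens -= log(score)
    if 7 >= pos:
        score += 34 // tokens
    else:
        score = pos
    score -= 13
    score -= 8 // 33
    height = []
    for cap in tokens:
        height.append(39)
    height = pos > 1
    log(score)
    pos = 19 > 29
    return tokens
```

Transformed code:
def main(score):
    tokens -= log(score)
    if 7 >= pos:
        score += 34 // tokens
    else:
        score = pos
    score -= 13
    score -= 8 // 33
    height = [39 for cap in tokens]
    height = pos > 1
    log(score)
    pos = 19 > 29
    return tokens

9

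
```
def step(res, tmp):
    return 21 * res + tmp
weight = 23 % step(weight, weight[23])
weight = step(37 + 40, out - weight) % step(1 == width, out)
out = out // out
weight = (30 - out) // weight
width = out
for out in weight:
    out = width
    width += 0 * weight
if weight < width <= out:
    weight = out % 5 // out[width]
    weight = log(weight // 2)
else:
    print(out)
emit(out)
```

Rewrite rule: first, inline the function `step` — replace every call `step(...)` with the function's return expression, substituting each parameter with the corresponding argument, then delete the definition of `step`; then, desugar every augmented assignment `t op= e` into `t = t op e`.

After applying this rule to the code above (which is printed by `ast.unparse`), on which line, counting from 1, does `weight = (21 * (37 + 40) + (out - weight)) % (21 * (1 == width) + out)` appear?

Transformed code:
weight = 23 % (21 * weight + weight[23])
weight = (21 * (37 + 40) + (out - weight)) % (21 * (1 == width) + out)
out = out // out
weight = (30 - out) // weight
width = out
for out in weight:
    out = width
    width = width + 0 * weight
if weight < width <= out:
    weight = out % 5 // out[width]
    weight = log(weight // 2)
else:
    print(out)
emit(out)

2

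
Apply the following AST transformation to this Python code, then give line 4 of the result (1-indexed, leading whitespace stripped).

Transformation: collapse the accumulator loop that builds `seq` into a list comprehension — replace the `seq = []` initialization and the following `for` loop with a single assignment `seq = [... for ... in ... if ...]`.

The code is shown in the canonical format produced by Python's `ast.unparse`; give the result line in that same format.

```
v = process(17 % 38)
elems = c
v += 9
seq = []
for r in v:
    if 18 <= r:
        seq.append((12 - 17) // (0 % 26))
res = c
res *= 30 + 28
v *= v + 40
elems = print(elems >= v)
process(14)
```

Transformed code:
v = process(17 % 38)
elems = c
v += 9
seq = [(12 - 17) // (0 % 26) for r in v if 18 <= r]
res = c
res *= 30 + 28
v *= v + 40
elems = print(elems >= v)
process(14)

seq = [(12 - 17) // (0 % 26) for r in v if 18 <= r]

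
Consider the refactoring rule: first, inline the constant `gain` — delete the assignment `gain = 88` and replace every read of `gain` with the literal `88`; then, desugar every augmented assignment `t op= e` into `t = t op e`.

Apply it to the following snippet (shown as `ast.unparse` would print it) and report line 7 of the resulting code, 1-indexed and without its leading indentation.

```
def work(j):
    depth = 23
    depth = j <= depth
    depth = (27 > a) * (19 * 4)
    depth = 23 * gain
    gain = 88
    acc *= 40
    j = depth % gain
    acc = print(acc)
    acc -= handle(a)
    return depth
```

j = depth % 88

Transformed code:
def work(j):
    depth = 23
    depth = j <= depth
    depth = (27 > a) * (19 * 4)
    depth = 23 * 88
    acc = acc * 40
    j = depth % 88
    acc = print(acc)
    acc = acc - handle(a)
    return depth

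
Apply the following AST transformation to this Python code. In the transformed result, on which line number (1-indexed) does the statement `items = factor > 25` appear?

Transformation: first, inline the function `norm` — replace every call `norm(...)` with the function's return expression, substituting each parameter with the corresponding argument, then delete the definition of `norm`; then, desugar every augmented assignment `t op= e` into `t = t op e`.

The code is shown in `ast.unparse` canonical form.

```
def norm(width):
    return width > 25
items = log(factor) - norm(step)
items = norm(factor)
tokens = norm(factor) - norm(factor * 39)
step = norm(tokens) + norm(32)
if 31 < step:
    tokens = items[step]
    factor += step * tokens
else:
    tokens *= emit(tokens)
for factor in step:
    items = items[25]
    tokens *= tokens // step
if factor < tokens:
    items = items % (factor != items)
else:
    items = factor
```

2

Transformed code:
items = log(factor) - (step > 25)
items = factor > 25
tokens = (factor > 25) - (factor * 39 > 25)
step = (tokens > 25) + (32 > 25)
if 31 < step:
    tokens = items[step]
    factor = factor + step * tokens
else:
    tokens = tokens * emit(tokens)
for factor in step:
    items = items[25]
    tokens = tokens * (tokens // step)
if factor < tokens:
    items = items % (factor != items)
else:
    items = factor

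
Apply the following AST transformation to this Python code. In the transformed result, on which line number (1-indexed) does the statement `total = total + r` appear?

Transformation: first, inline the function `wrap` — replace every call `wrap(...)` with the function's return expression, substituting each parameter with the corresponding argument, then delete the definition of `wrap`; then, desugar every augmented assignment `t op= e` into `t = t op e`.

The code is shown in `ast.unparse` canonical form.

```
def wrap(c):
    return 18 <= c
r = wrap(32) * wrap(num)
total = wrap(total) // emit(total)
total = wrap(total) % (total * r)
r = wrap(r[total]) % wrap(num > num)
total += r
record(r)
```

5

Transformed code:
r = (18 <= 32) * (18 <= num)
total = (18 <= total) // emit(total)
total = (18 <= total) % (total * r)
r = (18 <= r[total]) % (18 <= (num > num))
total = total + r
record(r)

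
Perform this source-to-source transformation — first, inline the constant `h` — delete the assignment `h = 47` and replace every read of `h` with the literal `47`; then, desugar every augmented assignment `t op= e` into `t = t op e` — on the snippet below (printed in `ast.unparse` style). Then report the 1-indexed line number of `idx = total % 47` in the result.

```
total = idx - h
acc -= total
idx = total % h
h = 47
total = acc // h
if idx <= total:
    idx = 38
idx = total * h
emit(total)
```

3

Transformed code:
total = idx - 47
acc = acc - total
idx = total % 47
total = acc // 47
if idx <= total:
    idx = 38
idx = total * 47
emit(total)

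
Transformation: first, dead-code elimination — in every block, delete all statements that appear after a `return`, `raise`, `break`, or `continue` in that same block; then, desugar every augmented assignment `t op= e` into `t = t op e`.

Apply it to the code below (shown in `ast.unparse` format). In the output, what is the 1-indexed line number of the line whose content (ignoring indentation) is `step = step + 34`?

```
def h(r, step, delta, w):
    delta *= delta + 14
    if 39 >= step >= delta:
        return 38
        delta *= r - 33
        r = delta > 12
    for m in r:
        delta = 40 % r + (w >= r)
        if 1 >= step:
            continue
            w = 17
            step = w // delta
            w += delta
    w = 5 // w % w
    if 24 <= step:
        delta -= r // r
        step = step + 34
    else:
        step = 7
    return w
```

12

Transformed code:
def h(r, step, delta, w):
    delta = delta * (delta + 14)
    if 39 >= step >= delta:
        return 38
    for m in r:
        delta = 40 % r + (w >= r)
        if 1 >= step:
            continue
    w = 5 // w % w
    if 24 <= step:
        delta = delta - r // r
        step = step + 34
    else:
        step = 7
    return w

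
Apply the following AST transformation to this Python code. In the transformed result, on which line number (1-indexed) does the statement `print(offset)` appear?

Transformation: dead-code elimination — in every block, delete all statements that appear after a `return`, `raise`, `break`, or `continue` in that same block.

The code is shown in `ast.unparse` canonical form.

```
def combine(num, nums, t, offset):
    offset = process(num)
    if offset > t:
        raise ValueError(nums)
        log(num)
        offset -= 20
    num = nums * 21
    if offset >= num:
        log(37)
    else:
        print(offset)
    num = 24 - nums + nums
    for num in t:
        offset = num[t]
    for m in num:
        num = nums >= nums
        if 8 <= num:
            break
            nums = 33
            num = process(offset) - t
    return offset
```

Transformed code:
def combine(num, nums, t, offset):
    offset = process(num)
    if offset > t:
        raise ValueError(nums)
    num = nums * 21
    if offset >= num:
        log(37)
    else:
        print(offset)
    num = 24 - nums + nums
    for num in t:
        offset = num[t]
    for m in num:
        num = nums >= nums
        if 8 <= num:
            break
    return offset

9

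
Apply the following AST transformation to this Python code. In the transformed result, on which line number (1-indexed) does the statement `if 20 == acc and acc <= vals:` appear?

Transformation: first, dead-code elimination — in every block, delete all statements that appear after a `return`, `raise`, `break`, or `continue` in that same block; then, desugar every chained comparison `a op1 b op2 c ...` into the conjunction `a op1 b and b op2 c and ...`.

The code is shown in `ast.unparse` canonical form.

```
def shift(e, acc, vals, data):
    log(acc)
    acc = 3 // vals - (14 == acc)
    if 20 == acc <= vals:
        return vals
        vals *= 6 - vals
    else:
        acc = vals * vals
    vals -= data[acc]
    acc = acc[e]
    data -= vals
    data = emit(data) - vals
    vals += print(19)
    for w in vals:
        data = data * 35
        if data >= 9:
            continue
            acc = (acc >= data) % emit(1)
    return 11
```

4

Transformed code:
def shift(e, acc, vals, data):
    log(acc)
    acc = 3 // vals - (14 == acc)
    if 20 == acc and acc <= vals:
        return vals
    else:
        acc = vals * vals
    vals -= data[acc]
    acc = acc[e]
    data -= vals
    data = emit(data) - vals
    vals += print(19)
    for w in vals:
        data = data * 35
        if data >= 9:
            continue
    return 11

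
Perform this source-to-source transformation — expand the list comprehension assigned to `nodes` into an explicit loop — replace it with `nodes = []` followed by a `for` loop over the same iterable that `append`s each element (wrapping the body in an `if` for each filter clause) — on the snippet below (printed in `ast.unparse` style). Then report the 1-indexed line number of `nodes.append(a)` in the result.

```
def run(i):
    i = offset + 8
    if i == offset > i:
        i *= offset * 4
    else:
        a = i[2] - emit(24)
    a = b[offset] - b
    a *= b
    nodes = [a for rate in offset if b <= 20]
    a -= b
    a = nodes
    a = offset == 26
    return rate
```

12

Transformed code:
def run(i):
    i = offset + 8
    if i == offset > i:
        i *= offset * 4
    else:
        a = i[2] - emit(24)
    a = b[offset] - b
    a *= b
    nodes = []
    for rate in offset:
        if b <= 20:
            nodes.append(a)
    a -= b
    a = nodes
    a = offset == 26
    return rate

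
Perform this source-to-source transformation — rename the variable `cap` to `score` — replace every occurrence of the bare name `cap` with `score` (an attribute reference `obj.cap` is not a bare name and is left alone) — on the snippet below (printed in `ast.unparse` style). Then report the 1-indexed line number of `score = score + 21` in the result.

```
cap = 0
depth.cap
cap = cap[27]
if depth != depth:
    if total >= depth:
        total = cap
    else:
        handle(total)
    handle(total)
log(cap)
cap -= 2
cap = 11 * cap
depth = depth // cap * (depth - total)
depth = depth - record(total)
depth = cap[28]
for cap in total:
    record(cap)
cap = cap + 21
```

Transformed code:
score = 0
depth.cap
score = score[27]
if depth != depth:
    if total >= depth:
        total = score
    else:
        handle(total)
    handle(total)
log(score)
score -= 2
score = 11 * score
depth = depth // score * (depth - total)
depth = depth - record(total)
depth = score[28]
for score in total:
    record(score)
score = score + 21

18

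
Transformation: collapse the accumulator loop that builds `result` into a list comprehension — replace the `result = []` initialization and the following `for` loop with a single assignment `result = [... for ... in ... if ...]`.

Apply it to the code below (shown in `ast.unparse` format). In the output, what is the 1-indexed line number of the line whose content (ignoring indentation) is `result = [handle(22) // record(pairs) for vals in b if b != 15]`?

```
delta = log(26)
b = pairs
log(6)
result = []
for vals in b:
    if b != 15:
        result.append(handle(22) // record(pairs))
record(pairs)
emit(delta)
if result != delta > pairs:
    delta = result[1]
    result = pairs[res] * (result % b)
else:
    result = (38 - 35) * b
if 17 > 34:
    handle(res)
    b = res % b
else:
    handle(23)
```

Transformed code:
delta = log(26)
b = pairs
log(6)
result = [handle(22) // record(pairs) for vals in b if b != 15]
record(pairs)
emit(delta)
if result != delta > pairs:
    delta = result[1]
    result = pairs[res] * (result % b)
else:
    result = (38 - 35) * b
if 17 > 34:
    handle(res)
    b = res % b
else:
    handle(23)

4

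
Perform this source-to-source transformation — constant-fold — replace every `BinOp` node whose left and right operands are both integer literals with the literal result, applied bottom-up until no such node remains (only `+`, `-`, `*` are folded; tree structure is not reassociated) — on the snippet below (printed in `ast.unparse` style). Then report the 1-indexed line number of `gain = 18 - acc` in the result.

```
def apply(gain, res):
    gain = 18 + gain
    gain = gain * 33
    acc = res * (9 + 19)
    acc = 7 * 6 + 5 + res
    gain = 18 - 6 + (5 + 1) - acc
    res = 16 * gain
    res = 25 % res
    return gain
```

6

Transformed code:
def apply(gain, res):
    gain = 18 + gain
    gain = gain * 33
    acc = res * 28
    acc = 47 + res
    gain = 18 - acc
    res = 16 * gain
    res = 25 % res
    return gain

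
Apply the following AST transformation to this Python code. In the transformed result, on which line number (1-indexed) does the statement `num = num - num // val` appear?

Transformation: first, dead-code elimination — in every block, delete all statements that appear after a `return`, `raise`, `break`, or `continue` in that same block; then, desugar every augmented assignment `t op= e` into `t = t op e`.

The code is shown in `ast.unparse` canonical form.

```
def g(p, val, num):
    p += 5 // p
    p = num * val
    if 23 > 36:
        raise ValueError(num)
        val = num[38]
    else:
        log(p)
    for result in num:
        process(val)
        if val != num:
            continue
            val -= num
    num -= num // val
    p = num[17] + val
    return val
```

Transformed code:
def g(p, val, num):
    p = p + 5 // p
    p = num * val
    if 23 > 36:
        raise ValueError(num)
    else:
        log(p)
    for result in num:
        process(val)
        if val != num:
            continue
    num = num - num // val
    p = num[17] + val
    return val

12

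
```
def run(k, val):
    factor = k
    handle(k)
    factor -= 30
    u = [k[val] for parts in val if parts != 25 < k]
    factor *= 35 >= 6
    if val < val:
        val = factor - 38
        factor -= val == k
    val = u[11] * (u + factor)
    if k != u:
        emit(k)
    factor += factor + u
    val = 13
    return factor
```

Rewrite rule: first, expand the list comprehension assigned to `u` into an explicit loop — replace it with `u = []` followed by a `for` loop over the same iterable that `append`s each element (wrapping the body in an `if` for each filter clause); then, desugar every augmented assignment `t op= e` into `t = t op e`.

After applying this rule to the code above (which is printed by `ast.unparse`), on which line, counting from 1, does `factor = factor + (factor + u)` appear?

16

Transformed code:
def run(k, val):
    factor = k
    handle(k)
    factor = factor - 30
    u = []
    for parts in val:
        if parts != 25 < k:
            u.append(k[val])
    factor = factor * (35 >= 6)
    if val < val:
        val = factor - 38
        factor = factor - (val == k)
    val = u[11] * (u + factor)
    if k != u:
        emit(k)
    factor = factor + (factor + u)
    val = 13
    return factor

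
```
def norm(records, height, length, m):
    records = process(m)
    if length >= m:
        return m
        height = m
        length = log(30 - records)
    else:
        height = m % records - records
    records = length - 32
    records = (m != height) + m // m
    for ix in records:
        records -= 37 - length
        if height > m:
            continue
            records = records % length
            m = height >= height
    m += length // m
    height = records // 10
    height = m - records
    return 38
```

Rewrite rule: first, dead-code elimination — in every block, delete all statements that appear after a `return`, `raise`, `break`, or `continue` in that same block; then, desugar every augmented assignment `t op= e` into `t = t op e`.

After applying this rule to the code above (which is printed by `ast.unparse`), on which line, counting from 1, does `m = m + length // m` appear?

Transformed code:
def norm(records, height, length, m):
    records = process(m)
    if length >= m:
        return m
    else:
        height = m % records - records
    records = length - 32
    records = (m != height) + m // m
    for ix in records:
        records = records - (37 - length)
        if height > m:
            continue
    m = m + length // m
    height = records // 10
    height = m - records
    return 38

13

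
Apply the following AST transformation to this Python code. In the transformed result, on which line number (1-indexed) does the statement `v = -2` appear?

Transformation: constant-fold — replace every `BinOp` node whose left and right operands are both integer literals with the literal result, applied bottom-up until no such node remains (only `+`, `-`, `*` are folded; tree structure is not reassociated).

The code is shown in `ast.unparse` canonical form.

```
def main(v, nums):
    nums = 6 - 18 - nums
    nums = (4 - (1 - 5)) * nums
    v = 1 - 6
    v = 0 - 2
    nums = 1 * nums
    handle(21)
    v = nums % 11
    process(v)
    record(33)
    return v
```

Transformed code:
def main(v, nums):
    nums = -12 - nums
    nums = 8 * nums
    v = -5
    v = -2
    nums = 1 * nums
    handle(21)
    v = nums % 11
    process(v)
    record(33)
    return v

5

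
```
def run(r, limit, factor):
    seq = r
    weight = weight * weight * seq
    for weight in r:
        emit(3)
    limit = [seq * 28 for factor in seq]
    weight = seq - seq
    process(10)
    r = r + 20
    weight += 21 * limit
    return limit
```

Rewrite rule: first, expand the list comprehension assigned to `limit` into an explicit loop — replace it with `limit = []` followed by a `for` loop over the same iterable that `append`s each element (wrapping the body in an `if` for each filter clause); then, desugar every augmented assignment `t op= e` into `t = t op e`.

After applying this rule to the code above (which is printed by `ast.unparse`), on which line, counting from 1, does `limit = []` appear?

Transformed code:
def run(r, limit, factor):
    seq = r
    weight = weight * weight * seq
    for weight in r:
        emit(3)
    limit = []
    for factor in seq:
        limit.append(seq * 28)
    weight = seq - seq
    process(10)
    r = r + 20
    weight = weight + 21 * limit
    return limit

6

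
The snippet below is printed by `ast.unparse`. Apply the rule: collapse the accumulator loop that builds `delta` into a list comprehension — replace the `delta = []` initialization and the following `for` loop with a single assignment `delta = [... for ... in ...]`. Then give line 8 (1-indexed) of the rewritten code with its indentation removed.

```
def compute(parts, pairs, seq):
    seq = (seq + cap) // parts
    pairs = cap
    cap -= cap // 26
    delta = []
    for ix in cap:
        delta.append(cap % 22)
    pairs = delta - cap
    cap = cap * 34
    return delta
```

return delta

Transformed code:
def compute(parts, pairs, seq):
    seq = (seq + cap) // parts
    pairs = cap
    cap -= cap // 26
    delta = [cap % 22 for ix in cap]
    pairs = delta - cap
    cap = cap * 34
    return delta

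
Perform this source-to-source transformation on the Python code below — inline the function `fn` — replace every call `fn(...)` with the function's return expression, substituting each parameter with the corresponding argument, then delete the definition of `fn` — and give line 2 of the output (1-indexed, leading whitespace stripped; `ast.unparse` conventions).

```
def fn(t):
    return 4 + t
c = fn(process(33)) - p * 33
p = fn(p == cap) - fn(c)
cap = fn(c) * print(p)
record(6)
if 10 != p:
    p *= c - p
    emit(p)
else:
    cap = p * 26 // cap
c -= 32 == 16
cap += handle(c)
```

Transformed code:
c = 4 + process(33) - p * 33
p = 4 + (p == cap) - (4 + c)
cap = (4 + c) * print(p)
record(6)
if 10 != p:
    p *= c - p
    emit(p)
else:
    cap = p * 26 // cap
c -= 32 == 16
cap += handle(c)

p = 4 + (p == cap) - (4 + c)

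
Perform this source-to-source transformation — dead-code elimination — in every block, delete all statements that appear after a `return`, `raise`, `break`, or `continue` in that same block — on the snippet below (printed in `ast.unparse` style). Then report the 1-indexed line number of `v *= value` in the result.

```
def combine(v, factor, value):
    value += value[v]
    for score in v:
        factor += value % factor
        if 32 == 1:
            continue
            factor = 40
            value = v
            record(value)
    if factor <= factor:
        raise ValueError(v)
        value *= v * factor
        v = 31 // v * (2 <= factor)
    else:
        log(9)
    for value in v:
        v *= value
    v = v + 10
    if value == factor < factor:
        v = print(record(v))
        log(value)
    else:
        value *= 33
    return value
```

12

Transformed code:
def combine(v, factor, value):
    value += value[v]
    for score in v:
        factor += value % factor
        if 32 == 1:
            continue
    if factor <= factor:
        raise ValueError(v)
    else:
        log(9)
    for value in v:
        v *= value
    v = v + 10
    if value == factor < factor:
        v = print(record(v))
        log(value)
    else:
        value *= 33
    return value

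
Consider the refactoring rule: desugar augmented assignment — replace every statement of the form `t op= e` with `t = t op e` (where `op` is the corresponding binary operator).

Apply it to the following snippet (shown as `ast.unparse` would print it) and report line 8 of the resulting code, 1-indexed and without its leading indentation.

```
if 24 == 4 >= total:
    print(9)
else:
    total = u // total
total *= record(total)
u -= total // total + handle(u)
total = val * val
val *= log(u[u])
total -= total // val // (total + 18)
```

val = val * log(u[u])

Transformed code:
if 24 == 4 >= total:
    print(9)
else:
    total = u // total
total = total * record(total)
u = u - (total // total + handle(u))
total = val * val
val = val * log(u[u])
total = total - total // val // (total + 18)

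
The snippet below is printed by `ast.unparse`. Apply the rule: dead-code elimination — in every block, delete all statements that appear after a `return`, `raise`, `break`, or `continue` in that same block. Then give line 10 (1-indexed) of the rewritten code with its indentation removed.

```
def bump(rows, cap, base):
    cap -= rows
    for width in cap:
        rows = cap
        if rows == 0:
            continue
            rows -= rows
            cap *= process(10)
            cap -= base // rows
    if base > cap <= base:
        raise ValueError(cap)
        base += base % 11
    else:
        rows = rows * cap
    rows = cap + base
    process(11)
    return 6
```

Transformed code:
def bump(rows, cap, base):
    cap -= rows
    for width in cap:
        rows = cap
        if rows == 0:
            continue
    if base > cap <= base:
        raise ValueError(cap)
    else:
        rows = rows * cap
    rows = cap + base
    process(11)
    return 6

rows = rows * cap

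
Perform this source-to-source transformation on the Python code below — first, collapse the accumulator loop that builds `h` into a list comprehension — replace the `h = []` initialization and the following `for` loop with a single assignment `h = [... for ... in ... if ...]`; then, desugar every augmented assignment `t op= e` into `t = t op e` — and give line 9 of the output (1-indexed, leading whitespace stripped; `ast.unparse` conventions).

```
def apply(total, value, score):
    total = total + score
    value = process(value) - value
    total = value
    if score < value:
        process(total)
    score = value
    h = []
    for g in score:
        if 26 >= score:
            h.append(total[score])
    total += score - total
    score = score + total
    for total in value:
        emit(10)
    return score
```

total = total + (score - total)

Transformed code:
def apply(total, value, score):
    total = total + score
    value = process(value) - value
    total = value
    if score < value:
        process(total)
    score = value
    h = [total[score] for g in score if 26 >= score]
    total = total + (score - total)
    score = score + total
    for total in value:
        emit(10)
    return score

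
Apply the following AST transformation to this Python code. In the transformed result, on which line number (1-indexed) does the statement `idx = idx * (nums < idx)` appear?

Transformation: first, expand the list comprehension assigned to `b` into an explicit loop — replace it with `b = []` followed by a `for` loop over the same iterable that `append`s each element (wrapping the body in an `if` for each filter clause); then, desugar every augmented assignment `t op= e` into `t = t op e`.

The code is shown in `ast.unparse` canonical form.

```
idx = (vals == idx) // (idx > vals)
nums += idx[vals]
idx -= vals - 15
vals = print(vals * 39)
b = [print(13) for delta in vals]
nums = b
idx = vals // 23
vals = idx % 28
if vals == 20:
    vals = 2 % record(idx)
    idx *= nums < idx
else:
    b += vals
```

Transformed code:
idx = (vals == idx) // (idx > vals)
nums = nums + idx[vals]
idx = idx - (vals - 15)
vals = print(vals * 39)
b = []
for delta in vals:
    b.append(print(13))
nums = b
idx = vals // 23
vals = idx % 28
if vals == 20:
    vals = 2 % record(idx)
    idx = idx * (nums < idx)
else:
    b = b + vals

13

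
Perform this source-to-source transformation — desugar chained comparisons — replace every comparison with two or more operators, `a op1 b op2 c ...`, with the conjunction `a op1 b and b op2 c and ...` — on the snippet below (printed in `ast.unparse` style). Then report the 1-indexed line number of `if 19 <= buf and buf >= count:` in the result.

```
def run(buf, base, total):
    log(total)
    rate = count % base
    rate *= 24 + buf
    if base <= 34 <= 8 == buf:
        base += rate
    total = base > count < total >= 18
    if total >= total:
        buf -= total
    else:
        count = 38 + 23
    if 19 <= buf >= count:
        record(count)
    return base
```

Transformed code:
def run(buf, base, total):
    log(total)
    rate = count % base
    rate *= 24 + buf
    if base <= 34 and 34 <= 8 and (8 == buf):
        base += rate
    total = base > count and count < total and (total >= 18)
    if total >= total:
        buf -= total
    else:
        count = 38 + 23
    if 19 <= buf and buf >= count:
        record(count)
    return base

12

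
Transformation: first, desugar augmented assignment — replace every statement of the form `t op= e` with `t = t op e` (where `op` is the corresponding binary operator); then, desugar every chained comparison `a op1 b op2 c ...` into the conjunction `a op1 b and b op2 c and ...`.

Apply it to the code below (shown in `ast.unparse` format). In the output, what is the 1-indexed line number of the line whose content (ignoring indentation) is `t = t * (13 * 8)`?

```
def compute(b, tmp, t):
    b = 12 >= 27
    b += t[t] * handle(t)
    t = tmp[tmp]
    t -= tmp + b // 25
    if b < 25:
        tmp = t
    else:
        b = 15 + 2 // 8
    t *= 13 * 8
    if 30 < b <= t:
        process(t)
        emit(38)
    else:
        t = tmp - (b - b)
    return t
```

10

Transformed code:
def compute(b, tmp, t):
    b = 12 >= 27
    b = b + t[t] * handle(t)
    t = tmp[tmp]
    t = t - (tmp + b // 25)
    if b < 25:
        tmp = t
    else:
        b = 15 + 2 // 8
    t = t * (13 * 8)
    if 30 < b and b <= t:
        process(t)
        emit(38)
    else:
        t = tmp - (b - b)
    return t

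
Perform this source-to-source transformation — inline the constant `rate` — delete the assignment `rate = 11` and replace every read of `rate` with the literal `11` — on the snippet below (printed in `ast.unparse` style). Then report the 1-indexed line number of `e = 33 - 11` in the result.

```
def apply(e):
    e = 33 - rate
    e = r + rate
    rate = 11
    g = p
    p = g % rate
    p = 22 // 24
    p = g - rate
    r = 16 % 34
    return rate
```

Transformed code:
def apply(e):
    e = 33 - 11
    e = r + 11
    g = p
    p = g % 11
    p = 22 // 24
    p = g - 11
    r = 16 % 34
    return 11

2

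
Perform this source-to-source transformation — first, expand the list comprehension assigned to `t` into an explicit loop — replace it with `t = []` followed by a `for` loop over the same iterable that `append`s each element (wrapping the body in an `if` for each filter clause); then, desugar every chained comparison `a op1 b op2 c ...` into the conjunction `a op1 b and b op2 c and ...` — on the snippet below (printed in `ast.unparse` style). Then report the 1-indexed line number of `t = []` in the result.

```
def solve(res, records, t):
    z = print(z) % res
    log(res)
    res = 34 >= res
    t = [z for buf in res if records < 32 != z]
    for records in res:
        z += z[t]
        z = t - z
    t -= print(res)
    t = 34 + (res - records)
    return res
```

Transformed code:
def solve(res, records, t):
    z = print(z) % res
    log(res)
    res = 34 >= res
    t = []
    for buf in res:
        if records < 32 and 32 != z:
            t.append(z)
    for records in res:
        z += z[t]
        z = t - z
    t -= print(res)
    t = 34 + (res - records)
    return res

5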